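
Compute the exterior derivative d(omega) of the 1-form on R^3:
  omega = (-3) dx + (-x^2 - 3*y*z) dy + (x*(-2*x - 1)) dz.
d(omega) = (-2*x) dx ∧ dy + (-4*x - 1) dx ∧ dz + (3*y) dy ∧ dz

For a 1-form omega = sum_i f_i dx_i, the exterior derivative is
  d(omega) = sum_{i < j} (∂f_j/∂x_i - ∂f_i/∂x_j) dx_i ∧ dx_j.
  coefficient of dx ∧ dy: ∂f_2/∂x - ∂f_1/∂y = ∂(-x^2 - 3*y*z)/∂x - ∂(-3)/∂y = -2*x
  coefficient of dx ∧ dz: ∂f_3/∂x - ∂f_1/∂z = ∂(x*(-2*x - 1))/∂x - ∂(-3)/∂z = -4*x - 1
  coefficient of dy ∧ dz: ∂f_3/∂y - ∂f_2/∂z = ∂(x*(-2*x - 1))/∂y - ∂(-x^2 - 3*y*z)/∂z = 3*y
Assembling: d(omega) = (-2*x) dx ∧ dy + (-4*x - 1) dx ∧ dz + (3*y) dy ∧ dz.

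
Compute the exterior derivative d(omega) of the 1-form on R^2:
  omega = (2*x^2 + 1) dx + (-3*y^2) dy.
d(omega) = 0

For a 1-form omega = sum_i f_i dx_i, the exterior derivative is
  d(omega) = sum_{i < j} (∂f_j/∂x_i - ∂f_i/∂x_j) dx_i ∧ dx_j.

Assembling: d(omega) = 0.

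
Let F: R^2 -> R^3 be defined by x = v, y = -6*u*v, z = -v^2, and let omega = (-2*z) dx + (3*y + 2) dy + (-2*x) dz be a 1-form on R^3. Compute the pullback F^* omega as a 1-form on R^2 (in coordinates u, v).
F^* omega = (12*v*(9*u*v - 1)) du + (108*u^2*v - 12*u + 6*v^2) dv

Using F^*(f dg) = (f ∘ F) d(g ∘ F), substitute each coordinate x_i by F_i(u, v) in f_i, and replace dx_i by d F_i = (∂F_i/∂u) du + (∂F_i/∂v) dv.
  For the x component: f_1(F) = 2*v^2; d F_1 = (0) du + (1) dv
  For the y component: f_2(F) = -18*u*v + 2; d F_2 = (-6*v) du + (-6*u) dv
  For the z component: f_3(F) = -2*v; d F_3 = (0) du + (-2*v) dv
Combining and collecting du, dv coefficients:
  coeff of du: 12*v*(9*u*v - 1)
  coeff of dv: 108*u^2*v - 12*u + 6*v^2
F^* omega = (12*v*(9*u*v - 1)) du + (108*u^2*v - 12*u + 6*v^2) dv.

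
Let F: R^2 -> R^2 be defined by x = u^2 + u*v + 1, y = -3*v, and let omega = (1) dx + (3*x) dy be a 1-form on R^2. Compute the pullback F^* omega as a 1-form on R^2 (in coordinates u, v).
F^* omega = (2*u + v) du + (-9*u^2 - 9*u*v + u - 9) dv

Using F^*(f dg) = (f ∘ F) d(g ∘ F), substitute each coordinate x_i by F_i(u, v) in f_i, and replace dx_i by d F_i = (∂F_i/∂u) du + (∂F_i/∂v) dv.
  For the x component: f_1(F) = 1; d F_1 = (2*u + v) du + (u) dv
  For the y component: f_2(F) = 3*u^2 + 3*u*v + 3; d F_2 = (0) du + (-3) dv
Combining and collecting du, dv coefficients:
  coeff of du: 2*u + v
  coeff of dv: -9*u^2 - 9*u*v + u - 9
F^* omega = (2*u + v) du + (-9*u^2 - 9*u*v + u - 9) dv.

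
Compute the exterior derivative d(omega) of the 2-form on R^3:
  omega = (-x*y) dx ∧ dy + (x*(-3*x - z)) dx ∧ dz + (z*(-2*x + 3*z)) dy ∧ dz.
d(omega) = (-2*z) dx ∧ dy ∧ dz

For a 2-form omega = sum_{i<j} g_{ij} dx_i ∧ dx_j, the exterior derivative is
  d(omega) = sum_{i<j} d(g_{ij}) ∧ dx_i ∧ dx_j = sum_{i<j, k} (∂g_{ij}/∂x_k) dx_k ∧ dx_i ∧ dx_j.
Expand each term, using dx_k ∧ dx_i ∧ dx_j = sgn(permutation) dx_{(a)} ∧ dx_{(b)} ∧ dx_{(c)} with (a < b < c) sorted:
  d(z*(-2*x + 3*z)) includes (∂/∂x)(z*(-2*x + 3*z)) dx = (-2*z) dx, which multiplied by dy ∧ dz gives (-2*z) dx ∧ dy ∧ dz
Collecting like 3-forms: d(omega) = (-2*z) dx ∧ dy ∧ dz.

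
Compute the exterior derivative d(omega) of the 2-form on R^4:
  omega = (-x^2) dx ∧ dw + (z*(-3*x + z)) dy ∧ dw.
d(omega) = (-3*z) dx ∧ dy ∧ dw + (3*x - 2*z) dy ∧ dz ∧ dw

For a 2-form omega = sum_{i<j} g_{ij} dx_i ∧ dx_j, the exterior derivative is
  d(omega) = sum_{i<j} d(g_{ij}) ∧ dx_i ∧ dx_j = sum_{i<j, k} (∂g_{ij}/∂x_k) dx_k ∧ dx_i ∧ dx_j.
Expand each term, using dx_k ∧ dx_i ∧ dx_j = sgn(permutation) dx_{(a)} ∧ dx_{(b)} ∧ dx_{(c)} with (a < b < c) sorted:
  d(z*(-3*x + z)) includes (∂/∂x)(z*(-3*x + z)) dx = (-3*z) dx, which multiplied by dy ∧ dw gives (-3*z) dx ∧ dy ∧ dw
  d(z*(-3*x + z)) includes (∂/∂z)(z*(-3*x + z)) dz = (-3*x + 2*z) dz, which multiplied by dy ∧ dw gives (3*x - 2*z) dy ∧ dz ∧ dw
Collecting like 3-forms: d(omega) = (-3*z) dx ∧ dy ∧ dw + (3*x - 2*z) dy ∧ dz ∧ dw.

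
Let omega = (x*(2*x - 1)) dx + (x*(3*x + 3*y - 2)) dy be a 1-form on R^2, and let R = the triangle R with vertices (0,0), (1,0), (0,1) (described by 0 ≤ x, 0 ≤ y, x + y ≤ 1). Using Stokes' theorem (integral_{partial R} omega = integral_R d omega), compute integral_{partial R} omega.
integral_(partial R) omega = 1/2

Stokes: integral_partial_R omega = integral_R d omega with d omega = (∂Q/∂x - ∂P/∂y) dx ∧ dy.
  ∂Q/∂x = 6*x + 3*y - 2
  ∂P/∂y = 0
  integrand = ∂Q/∂x - ∂P/∂y = 6*x + 3*y - 2.
Integrating over R: integral_0^1 integral_0^{1-x} (6*x + 3*y - 2) dy dx = 1/2.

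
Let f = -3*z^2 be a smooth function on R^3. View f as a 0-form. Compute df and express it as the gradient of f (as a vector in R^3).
df = (0) dx + (0) dy + (-6*z) dz; grad f = (0, 0, -6*z)

For a 0-form f, d f = (∂f/∂x) dx + (∂f/∂y) dy + (∂f/∂z) dz. The components of the vector representation are exactly the entries of grad f in Cartesian coordinates:
  ∂f/∂x = 0
  ∂f/∂y = 0
  ∂f/∂z = -6*z.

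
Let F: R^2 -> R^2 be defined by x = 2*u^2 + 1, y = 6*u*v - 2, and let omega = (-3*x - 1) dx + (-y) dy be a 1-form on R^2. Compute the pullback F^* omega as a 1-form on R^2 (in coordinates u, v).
F^* omega = (-24*u^3 - 36*u*v^2 - 16*u + 12*v) du + (12*u*(-3*u*v + 1)) dv

Using F^*(f dg) = (f ∘ F) d(g ∘ F), substitute each coordinate x_i by F_i(u, v) in f_i, and replace dx_i by d F_i = (∂F_i/∂u) du + (∂F_i/∂v) dv.
  For the x component: f_1(F) = -6*u^2 - 4; d F_1 = (4*u) du + (0) dv
  For the y component: f_2(F) = -6*u*v + 2; d F_2 = (6*v) du + (6*u) dv
Combining and collecting du, dv coefficients:
  coeff of du: -24*u^3 - 36*u*v^2 - 16*u + 12*v
  coeff of dv: 12*u*(-3*u*v + 1)
F^* omega = (-24*u^3 - 36*u*v^2 - 16*u + 12*v) du + (12*u*(-3*u*v + 1)) dv.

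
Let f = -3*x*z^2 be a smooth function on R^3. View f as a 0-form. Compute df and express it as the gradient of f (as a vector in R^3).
df = (-3*z^2) dx + (0) dy + (-6*x*z) dz; grad f = (-3*z^2, 0, -6*x*z)

For a 0-form f, d f = (∂f/∂x) dx + (∂f/∂y) dy + (∂f/∂z) dz. The components of the vector representation are exactly the entries of grad f in Cartesian coordinates:
  ∂f/∂x = -3*z^2
  ∂f/∂y = 0
  ∂f/∂z = -6*x*z.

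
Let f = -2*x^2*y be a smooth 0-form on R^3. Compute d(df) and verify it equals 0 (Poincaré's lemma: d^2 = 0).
d(df) = 0

Step 1: df = sum_i (∂f/∂x_i) dx_i = (-4*x*y) dx + (-2*x^2) dy + (0) dz.
Step 2: Apply d again. Using the 1-form formula, the coefficient of dx ∧ dy in d(df) is ∂^2 f/∂x ∂y - ∂^2 f/∂y ∂x = (-4*x) - (-4*x) = 0 (equality of mixed partials for smooth f).
Similarly for dx ∧ dz and dy ∧ dz — all coefficients vanish. So d(df) = 0.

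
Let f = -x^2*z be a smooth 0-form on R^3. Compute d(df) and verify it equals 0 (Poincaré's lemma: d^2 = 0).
d(df) = 0

Step 1: df = sum_i (∂f/∂x_i) dx_i = (-2*x*z) dx + (0) dy + (-x^2) dz.
Step 2: Apply d again. Using the 1-form formula, the coefficient of dx ∧ dy in d(df) is ∂^2 f/∂x ∂y - ∂^2 f/∂y ∂x = (0) - (0) = 0 (equality of mixed partials for smooth f).
Similarly for dx ∧ dz and dy ∧ dz — all coefficients vanish. So d(df) = 0.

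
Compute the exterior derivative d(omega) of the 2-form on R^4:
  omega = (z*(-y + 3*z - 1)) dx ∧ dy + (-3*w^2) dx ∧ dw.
d(omega) = (-y + 6*z - 1) dx ∧ dy ∧ dz

For a 2-form omega = sum_{i<j} g_{ij} dx_i ∧ dx_j, the exterior derivative is
  d(omega) = sum_{i<j} d(g_{ij}) ∧ dx_i ∧ dx_j = sum_{i<j, k} (∂g_{ij}/∂x_k) dx_k ∧ dx_i ∧ dx_j.
Expand each term, using dx_k ∧ dx_i ∧ dx_j = sgn(permutation) dx_{(a)} ∧ dx_{(b)} ∧ dx_{(c)} with (a < b < c) sorted:
  d(z*(-y + 3*z - 1)) includes (∂/∂z)(z*(-y + 3*z - 1)) dz = (-y + 6*z - 1) dz, which multiplied by dx ∧ dy gives (-y + 6*z - 1) dx ∧ dy ∧ dz
Collecting like 3-forms: d(omega) = (-y + 6*z - 1) dx ∧ dy ∧ dz.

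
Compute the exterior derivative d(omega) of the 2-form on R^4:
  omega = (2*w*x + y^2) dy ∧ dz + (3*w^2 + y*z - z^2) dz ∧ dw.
d(omega) = (2*w) dx ∧ dy ∧ dz + (2*x + z) dy ∧ dz ∧ dw

For a 2-form omega = sum_{i<j} g_{ij} dx_i ∧ dx_j, the exterior derivative is
  d(omega) = sum_{i<j} d(g_{ij}) ∧ dx_i ∧ dx_j = sum_{i<j, k} (∂g_{ij}/∂x_k) dx_k ∧ dx_i ∧ dx_j.
Expand each term, using dx_k ∧ dx_i ∧ dx_j = sgn(permutation) dx_{(a)} ∧ dx_{(b)} ∧ dx_{(c)} with (a < b < c) sorted:
  d(2*w*x + y^2) includes (∂/∂x)(2*w*x + y^2) dx = (2*w) dx, which multiplied by dy ∧ dz gives (2*w) dx ∧ dy ∧ dz
  d(2*w*x + y^2) includes (∂/∂w)(2*w*x + y^2) dw = (2*x) dw, which multiplied by dy ∧ dz gives (2*x) dy ∧ dz ∧ dw
  d(3*w^2 + y*z - z^2) includes (∂/∂y)(3*w^2 + y*z - z^2) dy = (z) dy, which multiplied by dz ∧ dw gives (z) dy ∧ dz ∧ dw
Collecting like 3-forms: d(omega) = (2*w) dx ∧ dy ∧ dz + (2*x + z) dy ∧ dz ∧ dw.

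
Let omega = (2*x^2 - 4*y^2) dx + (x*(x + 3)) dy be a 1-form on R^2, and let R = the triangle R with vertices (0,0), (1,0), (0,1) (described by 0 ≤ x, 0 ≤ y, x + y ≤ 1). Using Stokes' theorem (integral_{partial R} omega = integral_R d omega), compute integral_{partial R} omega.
integral_(partial R) omega = 19/6

Stokes: integral_partial_R omega = integral_R d omega with d omega = (∂Q/∂x - ∂P/∂y) dx ∧ dy.
  ∂Q/∂x = 2*x + 3
  ∂P/∂y = -8*y
  integrand = ∂Q/∂x - ∂P/∂y = 2*x + 8*y + 3.
Integrating over R: integral_0^1 integral_0^{1-x} (2*x + 8*y + 3) dy dx = 19/6.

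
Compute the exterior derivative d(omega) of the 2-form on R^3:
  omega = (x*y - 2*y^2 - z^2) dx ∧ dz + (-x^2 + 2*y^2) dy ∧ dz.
d(omega) = (-3*x + 4*y) dx ∧ dy ∧ dz

For a 2-form omega = sum_{i<j} g_{ij} dx_i ∧ dx_j, the exterior derivative is
  d(omega) = sum_{i<j} d(g_{ij}) ∧ dx_i ∧ dx_j = sum_{i<j, k} (∂g_{ij}/∂x_k) dx_k ∧ dx_i ∧ dx_j.
Expand each term, using dx_k ∧ dx_i ∧ dx_j = sgn(permutation) dx_{(a)} ∧ dx_{(b)} ∧ dx_{(c)} with (a < b < c) sorted:
  d(x*y - 2*y^2 - z^2) includes (∂/∂y)(x*y - 2*y^2 - z^2) dy = (x - 4*y) dy, which multiplied by dx ∧ dz gives (-x + 4*y) dx ∧ dy ∧ dz
  d(-x^2 + 2*y^2) includes (∂/∂x)(-x^2 + 2*y^2) dx = (-2*x) dx, which multiplied by dy ∧ dz gives (-2*x) dx ∧ dy ∧ dz
Collecting like 3-forms: d(omega) = (-3*x + 4*y) dx ∧ dy ∧ dz.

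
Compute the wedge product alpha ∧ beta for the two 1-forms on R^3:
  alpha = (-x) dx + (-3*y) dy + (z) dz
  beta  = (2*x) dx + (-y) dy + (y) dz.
alpha ∧ beta = (7*x*y) dx ∧ dy + (-x*(y + 2*z)) dx ∧ dz + (y*(-3*y + z)) dy ∧ dz

Distribute the wedge, using dx_i ∧ dx_j = -dx_j ∧ dx_i and dx_i ∧ dx_i = 0. For each pair (i, j) with i < j, the coefficient of dx_i ∧ dx_j in alpha ∧ beta is (alpha_i * beta_j - alpha_j * beta_i). Collecting: alpha ∧ beta = (7*x*y) dx ∧ dy + (-x*(y + 2*z)) dx ∧ dz + (y*(-3*y + z)) dy ∧ dz.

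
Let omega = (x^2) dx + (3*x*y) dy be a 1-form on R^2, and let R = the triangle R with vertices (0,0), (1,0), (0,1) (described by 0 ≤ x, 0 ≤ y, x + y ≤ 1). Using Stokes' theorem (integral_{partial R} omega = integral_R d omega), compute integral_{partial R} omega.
integral_(partial R) omega = 1/2

Stokes: integral_partial_R omega = integral_R d omega with d omega = (∂Q/∂x - ∂P/∂y) dx ∧ dy.
  ∂Q/∂x = 3*y
  ∂P/∂y = 0
  integrand = ∂Q/∂x - ∂P/∂y = 3*y.
Integrating over R: integral_0^1 integral_0^{1-x} (3*y) dy dx = 1/2.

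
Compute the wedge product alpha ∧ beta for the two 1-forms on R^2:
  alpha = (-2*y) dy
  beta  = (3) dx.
alpha ∧ beta = (6*y) dx ∧ dy

Distribute the wedge, using dx_i ∧ dx_j = -dx_j ∧ dx_i and dx_i ∧ dx_i = 0. For each pair (i, j) with i < j, the coefficient of dx_i ∧ dx_j in alpha ∧ beta is (alpha_i * beta_j - alpha_j * beta_i). Collecting: alpha ∧ beta = (6*y) dx ∧ dy.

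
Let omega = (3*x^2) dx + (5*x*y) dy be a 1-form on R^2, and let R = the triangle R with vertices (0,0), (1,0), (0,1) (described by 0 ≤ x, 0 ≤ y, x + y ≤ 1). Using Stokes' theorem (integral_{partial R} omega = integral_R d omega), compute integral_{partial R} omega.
integral_(partial R) omega = 5/6

Stokes: integral_partial_R omega = integral_R d omega with d omega = (∂Q/∂x - ∂P/∂y) dx ∧ dy.
  ∂Q/∂x = 5*y
  ∂P/∂y = 0
  integrand = ∂Q/∂x - ∂P/∂y = 5*y.
Integrating over R: integral_0^1 integral_0^{1-x} (5*y) dy dx = 5/6.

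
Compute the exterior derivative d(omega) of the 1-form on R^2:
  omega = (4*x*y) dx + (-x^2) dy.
d(omega) = (-6*x) dx ∧ dy

For a 1-form omega = sum_i f_i dx_i, the exterior derivative is
  d(omega) = sum_{i < j} (∂f_j/∂x_i - ∂f_i/∂x_j) dx_i ∧ dx_j.
  coefficient of dx ∧ dy: ∂f_2/∂x - ∂f_1/∂y = ∂(-x^2)/∂x - ∂(4*x*y)/∂y = -6*x
Assembling: d(omega) = (-6*x) dx ∧ dy.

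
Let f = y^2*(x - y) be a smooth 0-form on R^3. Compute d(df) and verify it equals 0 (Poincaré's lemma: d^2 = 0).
d(df) = 0

Step 1: df = sum_i (∂f/∂x_i) dx_i = (y^2) dx + (y*(2*x - 3*y)) dy + (0) dz.
Step 2: Apply d again. Using the 1-form formula, the coefficient of dx ∧ dy in d(df) is ∂^2 f/∂x ∂y - ∂^2 f/∂y ∂x = (2*y) - (2*y) = 0 (equality of mixed partials for smooth f).
Similarly for dx ∧ dz and dy ∧ dz — all coefficients vanish. So d(df) = 0.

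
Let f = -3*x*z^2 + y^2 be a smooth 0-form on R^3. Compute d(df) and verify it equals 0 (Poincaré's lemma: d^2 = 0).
d(df) = 0

Step 1: df = sum_i (∂f/∂x_i) dx_i = (-3*z^2) dx + (2*y) dy + (-6*x*z) dz.
Step 2: Apply d again. Using the 1-form formula, the coefficient of dx ∧ dy in d(df) is ∂^2 f/∂x ∂y - ∂^2 f/∂y ∂x = (0) - (0) = 0 (equality of mixed partials for smooth f).
Similarly for dx ∧ dz and dy ∧ dz — all coefficients vanish. So d(df) = 0.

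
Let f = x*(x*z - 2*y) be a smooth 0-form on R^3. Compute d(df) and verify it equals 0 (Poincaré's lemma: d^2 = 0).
d(df) = 0

Step 1: df = sum_i (∂f/∂x_i) dx_i = (2*x*z - 2*y) dx + (-2*x) dy + (x^2) dz.
Step 2: Apply d again. Using the 1-form formula, the coefficient of dx ∧ dy in d(df) is ∂^2 f/∂x ∂y - ∂^2 f/∂y ∂x = (-2) - (-2) = 0 (equality of mixed partials for smooth f).
Similarly for dx ∧ dz and dy ∧ dz — all coefficients vanish. So d(df) = 0.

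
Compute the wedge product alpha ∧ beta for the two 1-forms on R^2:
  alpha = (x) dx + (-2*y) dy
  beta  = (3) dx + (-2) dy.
alpha ∧ beta = (-2*x + 6*y) dx ∧ dy

Distribute the wedge, using dx_i ∧ dx_j = -dx_j ∧ dx_i and dx_i ∧ dx_i = 0. For each pair (i, j) with i < j, the coefficient of dx_i ∧ dx_j in alpha ∧ beta is (alpha_i * beta_j - alpha_j * beta_i). Collecting: alpha ∧ beta = (-2*x + 6*y) dx ∧ dy.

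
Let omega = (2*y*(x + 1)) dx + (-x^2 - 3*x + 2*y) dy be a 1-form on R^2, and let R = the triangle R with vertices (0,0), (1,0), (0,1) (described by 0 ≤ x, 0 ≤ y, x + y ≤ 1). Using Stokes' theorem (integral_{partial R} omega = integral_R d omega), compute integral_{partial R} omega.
integral_(partial R) omega = -19/6

Stokes: integral_partial_R omega = integral_R d omega with d omega = (∂Q/∂x - ∂P/∂y) dx ∧ dy.
  ∂Q/∂x = -2*x - 3
  ∂P/∂y = 2*x + 2
  integrand = ∂Q/∂x - ∂P/∂y = -4*x - 5.
Integrating over R: integral_0^1 integral_0^{1-x} (-4*x - 5) dy dx = -19/6.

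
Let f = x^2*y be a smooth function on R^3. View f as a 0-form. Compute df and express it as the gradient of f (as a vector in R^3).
df = (2*x*y) dx + (x^2) dy + (0) dz; grad f = (2*x*y, x^2, 0)

For a 0-form f, d f = (∂f/∂x) dx + (∂f/∂y) dy + (∂f/∂z) dz. The components of the vector representation are exactly the entries of grad f in Cartesian coordinates:
  ∂f/∂x = 2*x*y
  ∂f/∂y = x^2
  ∂f/∂z = 0.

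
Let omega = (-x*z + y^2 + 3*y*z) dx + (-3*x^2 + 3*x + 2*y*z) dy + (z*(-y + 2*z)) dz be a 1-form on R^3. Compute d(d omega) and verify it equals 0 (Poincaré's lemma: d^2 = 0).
d(d omega) = 0

Step 1: d omega = sum_{i<j} (∂f_j/∂x_i - ∂f_i/∂x_j) dx_i ∧ dx_j:
  coeff of dx ∧ dy: -6*x - 2*y - 3*z + 3
  coeff of dx ∧ dz: x - 3*y
  coeff of dy ∧ dz: -2*y - z
Step 2: Apply d again to each 2-form coefficient. The only possible 3-form in R^3 is dx ∧ dy ∧ dz, with coefficient
  ∂(coeff of dy∧dz)/∂x - ∂(coeff of dx∧dz)/∂y + ∂(coeff of dx∧dy)/∂z
  = ∂/∂x (-2*y - z) - ∂/∂y (x - 3*y) + ∂/∂z (-6*x - 2*y - 3*z + 3).
Each of these terms simplifies to sums of mixed partials that cancel in pairs. The result is 0 (by equality of mixed partials for smooth functions — Schwarz / Clairaut).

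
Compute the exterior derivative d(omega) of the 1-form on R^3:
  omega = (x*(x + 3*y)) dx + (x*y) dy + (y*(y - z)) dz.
d(omega) = (-3*x + y) dx ∧ dy + (2*y - z) dy ∧ dz

For a 1-form omega = sum_i f_i dx_i, the exterior derivative is
  d(omega) = sum_{i < j} (∂f_j/∂x_i - ∂f_i/∂x_j) dx_i ∧ dx_j.
  coefficient of dx ∧ dy: ∂f_2/∂x - ∂f_1/∂y = ∂(x*y)/∂x - ∂(x*(x + 3*y))/∂y = -3*x + y
  coefficient of dy ∧ dz: ∂f_3/∂y - ∂f_2/∂z = ∂(y*(y - z))/∂y - ∂(x*y)/∂z = 2*y - z
Assembling: d(omega) = (-3*x + y) dx ∧ dy + (2*y - z) dy ∧ dz.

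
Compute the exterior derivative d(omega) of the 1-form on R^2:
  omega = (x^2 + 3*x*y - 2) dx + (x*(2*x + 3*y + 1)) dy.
d(omega) = (x + 3*y + 1) dx ∧ dy

For a 1-form omega = sum_i f_i dx_i, the exterior derivative is
  d(omega) = sum_{i < j} (∂f_j/∂x_i - ∂f_i/∂x_j) dx_i ∧ dx_j.
  coefficient of dx ∧ dy: ∂f_2/∂x - ∂f_1/∂y = ∂(x*(2*x + 3*y + 1))/∂x - ∂(x^2 + 3*x*y - 2)/∂y = x + 3*y + 1
Assembling: d(omega) = (x + 3*y + 1) dx ∧ dy.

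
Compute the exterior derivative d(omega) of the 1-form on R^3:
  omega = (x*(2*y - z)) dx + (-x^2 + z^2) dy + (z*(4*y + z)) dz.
d(omega) = (-4*x) dx ∧ dy + (x) dx ∧ dz + (2*z) dy ∧ dz

For a 1-form omega = sum_i f_i dx_i, the exterior derivative is
  d(omega) = sum_{i < j} (∂f_j/∂x_i - ∂f_i/∂x_j) dx_i ∧ dx_j.
  coefficient of dx ∧ dy: ∂f_2/∂x - ∂f_1/∂y = ∂(-x^2 + z^2)/∂x - ∂(x*(2*y - z))/∂y = -4*x
  coefficient of dx ∧ dz: ∂f_3/∂x - ∂f_1/∂z = ∂(z*(4*y + z))/∂x - ∂(x*(2*y - z))/∂z = x
  coefficient of dy ∧ dz: ∂f_3/∂y - ∂f_2/∂z = ∂(z*(4*y + z))/∂y - ∂(-x^2 + z^2)/∂z = 2*z
Assembling: d(omega) = (-4*x) dx ∧ dy + (x) dx ∧ dz + (2*z) dy ∧ dz.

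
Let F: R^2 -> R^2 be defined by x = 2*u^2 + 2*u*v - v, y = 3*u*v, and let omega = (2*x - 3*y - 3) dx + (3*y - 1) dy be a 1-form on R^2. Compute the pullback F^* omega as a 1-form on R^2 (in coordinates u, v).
F^* omega = (16*u^3 - 12*u^2*v + 17*u*v^2 - 8*u*v - 12*u - 4*v^2 - 9*v) du + (8*u^3 + 17*u^2*v - 4*u^2 + u*v - 9*u + 2*v + 3) dv

Using F^*(f dg) = (f ∘ F) d(g ∘ F), substitute each coordinate x_i by F_i(u, v) in f_i, and replace dx_i by d F_i = (∂F_i/∂u) du + (∂F_i/∂v) dv.
  For the x component: f_1(F) = 4*u^2 - 5*u*v - 2*v - 3; d F_1 = (4*u + 2*v) du + (2*u - 1) dv
  For the y component: f_2(F) = 9*u*v - 1; d F_2 = (3*v) du + (3*u) dv
Combining and collecting du, dv coefficients:
  coeff of du: 16*u^3 - 12*u^2*v + 17*u*v^2 - 8*u*v - 12*u - 4*v^2 - 9*v
  coeff of dv: 8*u^3 + 17*u^2*v - 4*u^2 + u*v - 9*u + 2*v + 3
F^* omega = (16*u^3 - 12*u^2*v + 17*u*v^2 - 8*u*v - 12*u - 4*v^2 - 9*v) du + (8*u^3 + 17*u^2*v - 4*u^2 + u*v - 9*u + 2*v + 3) dv.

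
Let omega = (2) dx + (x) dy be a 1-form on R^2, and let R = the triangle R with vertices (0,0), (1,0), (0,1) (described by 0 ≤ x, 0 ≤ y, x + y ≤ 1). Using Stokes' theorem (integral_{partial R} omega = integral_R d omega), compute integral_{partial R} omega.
integral_(partial R) omega = 1/2

Stokes: integral_partial_R omega = integral_R d omega with d omega = (∂Q/∂x - ∂P/∂y) dx ∧ dy.
  ∂Q/∂x = 1
  ∂P/∂y = 0
  integrand = ∂Q/∂x - ∂P/∂y = 1.
Integrating over R: integral_0^1 integral_0^{1-x} (1) dy dx = 1/2.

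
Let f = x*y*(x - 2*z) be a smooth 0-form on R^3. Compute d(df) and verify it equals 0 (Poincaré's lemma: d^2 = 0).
d(df) = 0

Step 1: df = sum_i (∂f/∂x_i) dx_i = (2*y*(x - z)) dx + (x*(x - 2*z)) dy + (-2*x*y) dz.
Step 2: Apply d again. Using the 1-form formula, the coefficient of dx ∧ dy in d(df) is ∂^2 f/∂x ∂y - ∂^2 f/∂y ∂x = (2*x - 2*z) - (2*x - 2*z) = 0 (equality of mixed partials for smooth f).
Similarly for dx ∧ dz and dy ∧ dz — all coefficients vanish. So d(df) = 0.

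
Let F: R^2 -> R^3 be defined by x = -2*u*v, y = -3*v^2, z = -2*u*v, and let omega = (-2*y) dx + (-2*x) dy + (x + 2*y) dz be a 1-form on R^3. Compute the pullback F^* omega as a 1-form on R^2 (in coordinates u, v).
F^* omega = (4*u*v^2) du + (4*u*v*(u - 6*v)) dv

Using F^*(f dg) = (f ∘ F) d(g ∘ F), substitute each coordinate x_i by F_i(u, v) in f_i, and replace dx_i by d F_i = (∂F_i/∂u) du + (∂F_i/∂v) dv.
  For the x component: f_1(F) = 6*v^2; d F_1 = (-2*v) du + (-2*u) dv
  For the y component: f_2(F) = 4*u*v; d F_2 = (0) du + (-6*v) dv
  For the z component: f_3(F) = 2*v*(-u - 3*v); d F_3 = (-2*v) du + (-2*u) dv
Combining and collecting du, dv coefficients:
  coeff of du: 4*u*v^2
  coeff of dv: 4*u*v*(u - 6*v)
F^* omega = (4*u*v^2) du + (4*u*v*(u - 6*v)) dv.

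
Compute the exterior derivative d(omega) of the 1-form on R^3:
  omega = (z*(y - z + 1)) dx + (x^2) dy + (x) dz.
d(omega) = (2*x - z) dx ∧ dy + (-y + 2*z) dx ∧ dz

For a 1-form omega = sum_i f_i dx_i, the exterior derivative is
  d(omega) = sum_{i < j} (∂f_j/∂x_i - ∂f_i/∂x_j) dx_i ∧ dx_j.
  coefficient of dx ∧ dy: ∂f_2/∂x - ∂f_1/∂y = ∂(x^2)/∂x - ∂(z*(y - z + 1))/∂y = 2*x - z
  coefficient of dx ∧ dz: ∂f_3/∂x - ∂f_1/∂z = ∂(x)/∂x - ∂(z*(y - z + 1))/∂z = -y + 2*z
Assembling: d(omega) = (2*x - z) dx ∧ dy + (-y + 2*z) dx ∧ dz.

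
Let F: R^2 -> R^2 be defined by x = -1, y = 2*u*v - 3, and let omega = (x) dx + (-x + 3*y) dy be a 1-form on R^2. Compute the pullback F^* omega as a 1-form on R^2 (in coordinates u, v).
F^* omega = (4*v*(3*u*v - 4)) du + (4*u*(3*u*v - 4)) dv

Using F^*(f dg) = (f ∘ F) d(g ∘ F), substitute each coordinate x_i by F_i(u, v) in f_i, and replace dx_i by d F_i = (∂F_i/∂u) du + (∂F_i/∂v) dv.
  For the x component: f_1(F) = -1; d F_1 = (0) du + (0) dv
  For the y component: f_2(F) = 6*u*v - 8; d F_2 = (2*v) du + (2*u) dv
Combining and collecting du, dv coefficients:
  coeff of du: 4*v*(3*u*v - 4)
  coeff of dv: 4*u*(3*u*v - 4)
F^* omega = (4*v*(3*u*v - 4)) du + (4*u*(3*u*v - 4)) dv.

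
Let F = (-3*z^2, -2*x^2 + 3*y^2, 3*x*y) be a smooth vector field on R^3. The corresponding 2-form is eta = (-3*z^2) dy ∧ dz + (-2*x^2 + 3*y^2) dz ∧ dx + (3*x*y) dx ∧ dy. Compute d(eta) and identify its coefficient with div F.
d(eta) = (6*y) dx ∧ dy ∧ dz; div F = 6*y

For a 2-form in R^3 of the form above, applying d gives a 3-form with coefficient ∂P/∂x + ∂Q/∂y + ∂R/∂z:
  ∂P/∂x = 0
  ∂Q/∂y = 6*y
  ∂R/∂z = 0
Sum = 6*y, which is exactly div F.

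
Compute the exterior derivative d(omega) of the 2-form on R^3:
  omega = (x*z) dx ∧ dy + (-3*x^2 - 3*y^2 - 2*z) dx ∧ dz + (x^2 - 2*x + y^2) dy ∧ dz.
d(omega) = (3*x + 6*y - 2) dx ∧ dy ∧ dz

For a 2-form omega = sum_{i<j} g_{ij} dx_i ∧ dx_j, the exterior derivative is
  d(omega) = sum_{i<j} d(g_{ij}) ∧ dx_i ∧ dx_j = sum_{i<j, k} (∂g_{ij}/∂x_k) dx_k ∧ dx_i ∧ dx_j.
Expand each term, using dx_k ∧ dx_i ∧ dx_j = sgn(permutation) dx_{(a)} ∧ dx_{(b)} ∧ dx_{(c)} with (a < b < c) sorted:
  d(x*z) includes (∂/∂z)(x*z) dz = (x) dz, which multiplied by dx ∧ dy gives (x) dx ∧ dy ∧ dz
  d(-3*x^2 - 3*y^2 - 2*z) includes (∂/∂y)(-3*x^2 - 3*y^2 - 2*z) dy = (-6*y) dy, which multiplied by dx ∧ dz gives (6*y) dx ∧ dy ∧ dz
  d(x^2 - 2*x + y^2) includes (∂/∂x)(x^2 - 2*x + y^2) dx = (2*x - 2) dx, which multiplied by dy ∧ dz gives (2*x - 2) dx ∧ dy ∧ dz
Collecting like 3-forms: d(omega) = (3*x + 6*y - 2) dx ∧ dy ∧ dz.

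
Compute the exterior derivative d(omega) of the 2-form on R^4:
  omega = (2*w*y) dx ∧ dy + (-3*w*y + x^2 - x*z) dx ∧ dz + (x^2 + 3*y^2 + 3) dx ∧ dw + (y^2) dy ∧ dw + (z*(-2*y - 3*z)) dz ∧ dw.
d(omega) = (-4*y) dx ∧ dy ∧ dw + (3*w) dx ∧ dy ∧ dz + (-3*y) dx ∧ dz ∧ dw + (-2*z) dy ∧ dz ∧ dw

For a 2-form omega = sum_{i<j} g_{ij} dx_i ∧ dx_j, the exterior derivative is
  d(omega) = sum_{i<j} d(g_{ij}) ∧ dx_i ∧ dx_j = sum_{i<j, k} (∂g_{ij}/∂x_k) dx_k ∧ dx_i ∧ dx_j.
Expand each term, using dx_k ∧ dx_i ∧ dx_j = sgn(permutation) dx_{(a)} ∧ dx_{(b)} ∧ dx_{(c)} with (a < b < c) sorted:
  d(2*w*y) includes (∂/∂w)(2*w*y) dw = (2*y) dw, which multiplied by dx ∧ dy gives (2*y) dx ∧ dy ∧ dw
  d(-3*w*y + x^2 - x*z) includes (∂/∂y)(-3*w*y + x^2 - x*z) dy = (-3*w) dy, which multiplied by dx ∧ dz gives (3*w) dx ∧ dy ∧ dz
  d(-3*w*y + x^2 - x*z) includes (∂/∂w)(-3*w*y + x^2 - x*z) dw = (-3*y) dw, which multiplied by dx ∧ dz gives (-3*y) dx ∧ dz ∧ dw
  d(x^2 + 3*y^2 + 3) includes (∂/∂y)(x^2 + 3*y^2 + 3) dy = (6*y) dy, which multiplied by dx ∧ dw gives (-6*y) dx ∧ dy ∧ dw
  d(z*(-2*y - 3*z)) includes (∂/∂y)(z*(-2*y - 3*z)) dy = (-2*z) dy, which multiplied by dz ∧ dw gives (-2*z) dy ∧ dz ∧ dw
Collecting like 3-forms: d(omega) = (-4*y) dx ∧ dy ∧ dw + (3*w) dx ∧ dy ∧ dz + (-3*y) dx ∧ dz ∧ dw + (-2*z) dy ∧ dz ∧ dw.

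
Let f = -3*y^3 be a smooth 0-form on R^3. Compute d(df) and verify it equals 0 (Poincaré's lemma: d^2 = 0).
d(df) = 0

Step 1: df = sum_i (∂f/∂x_i) dx_i = (0) dx + (-9*y^2) dy + (0) dz.
Step 2: Apply d again. Using the 1-form formula, the coefficient of dx ∧ dy in d(df) is ∂^2 f/∂x ∂y - ∂^2 f/∂y ∂x = (0) - (0) = 0 (equality of mixed partials for smooth f).
Similarly for dx ∧ dz and dy ∧ dz — all coefficients vanish. So d(df) = 0.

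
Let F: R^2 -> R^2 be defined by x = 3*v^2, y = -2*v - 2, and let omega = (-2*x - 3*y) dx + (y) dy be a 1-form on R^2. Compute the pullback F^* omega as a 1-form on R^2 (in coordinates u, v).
F^* omega = (-36*v^3 + 36*v^2 + 40*v + 4) dv

Using F^*(f dg) = (f ∘ F) d(g ∘ F), substitute each coordinate x_i by F_i(u, v) in f_i, and replace dx_i by d F_i = (∂F_i/∂u) du + (∂F_i/∂v) dv.
  For the x component: f_1(F) = -6*v^2 + 6*v + 6; d F_1 = (0) du + (6*v) dv
  For the y component: f_2(F) = -2*v - 2; d F_2 = (0) du + (-2) dv
Combining and collecting du, dv coefficients:
  coeff of du: 0
  coeff of dv: -36*v^3 + 36*v^2 + 40*v + 4
F^* omega = (-36*v^3 + 36*v^2 + 40*v + 4) dv.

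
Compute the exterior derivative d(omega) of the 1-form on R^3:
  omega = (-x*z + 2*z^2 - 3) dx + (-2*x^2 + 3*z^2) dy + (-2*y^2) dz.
d(omega) = (-4*x) dx ∧ dy + (x - 4*z) dx ∧ dz + (-4*y - 6*z) dy ∧ dz

For a 1-form omega = sum_i f_i dx_i, the exterior derivative is
  d(omega) = sum_{i < j} (∂f_j/∂x_i - ∂f_i/∂x_j) dx_i ∧ dx_j.
  coefficient of dx ∧ dy: ∂f_2/∂x - ∂f_1/∂y = ∂(-2*x^2 + 3*z^2)/∂x - ∂(-x*z + 2*z^2 - 3)/∂y = -4*x
  coefficient of dx ∧ dz: ∂f_3/∂x - ∂f_1/∂z = ∂(-2*y^2)/∂x - ∂(-x*z + 2*z^2 - 3)/∂z = x - 4*z
  coefficient of dy ∧ dz: ∂f_3/∂y - ∂f_2/∂z = ∂(-2*y^2)/∂y - ∂(-2*x^2 + 3*z^2)/∂z = -4*y - 6*z
Assembling: d(omega) = (-4*x) dx ∧ dy + (x - 4*z) dx ∧ dz + (-4*y - 6*z) dy ∧ dz.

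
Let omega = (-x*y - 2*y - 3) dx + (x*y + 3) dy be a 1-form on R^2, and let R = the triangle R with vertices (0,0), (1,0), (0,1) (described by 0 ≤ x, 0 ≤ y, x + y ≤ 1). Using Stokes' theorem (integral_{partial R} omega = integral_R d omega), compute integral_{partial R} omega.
integral_(partial R) omega = 4/3

Stokes: integral_partial_R omega = integral_R d omega with d omega = (∂Q/∂x - ∂P/∂y) dx ∧ dy.
  ∂Q/∂x = y
  ∂P/∂y = -x - 2
  integrand = ∂Q/∂x - ∂P/∂y = x + y + 2.
Integrating over R: integral_0^1 integral_0^{1-x} (x + y + 2) dy dx = 4/3.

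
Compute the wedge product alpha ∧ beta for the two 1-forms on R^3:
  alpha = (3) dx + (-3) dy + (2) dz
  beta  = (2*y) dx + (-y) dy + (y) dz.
alpha ∧ beta = (3*y) dx ∧ dy + (-y) dx ∧ dz + (-y) dy ∧ dz

Distribute the wedge, using dx_i ∧ dx_j = -dx_j ∧ dx_i and dx_i ∧ dx_i = 0. For each pair (i, j) with i < j, the coefficient of dx_i ∧ dx_j in alpha ∧ beta is (alpha_i * beta_j - alpha_j * beta_i). Collecting: alpha ∧ beta = (3*y) dx ∧ dy + (-y) dx ∧ dz + (-y) dy ∧ dz.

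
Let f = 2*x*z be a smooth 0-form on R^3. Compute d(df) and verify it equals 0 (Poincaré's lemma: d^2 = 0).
d(df) = 0

Step 1: df = sum_i (∂f/∂x_i) dx_i = (2*z) dx + (0) dy + (2*x) dz.
Step 2: Apply d again. Using the 1-form formula, the coefficient of dx ∧ dy in d(df) is ∂^2 f/∂x ∂y - ∂^2 f/∂y ∂x = (0) - (0) = 0 (equality of mixed partials for smooth f).
Similarly for dx ∧ dz and dy ∧ dz — all coefficients vanish. So d(df) = 0.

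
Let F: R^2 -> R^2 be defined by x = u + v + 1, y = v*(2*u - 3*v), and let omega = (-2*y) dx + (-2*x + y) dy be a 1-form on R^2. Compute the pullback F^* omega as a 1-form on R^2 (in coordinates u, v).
F^* omega = (2*v*(2*u*v - 4*u - 3*v^2 + v - 2)) du + (4*u^2*v - 4*u^2 - 18*u*v^2 + 4*u*v - 4*u + 18*v^3 + 18*v^2 + 12*v) dv

Using F^*(f dg) = (f ∘ F) d(g ∘ F), substitute each coordinate x_i by F_i(u, v) in f_i, and replace dx_i by d F_i = (∂F_i/∂u) du + (∂F_i/∂v) dv.
  For the x component: f_1(F) = 2*v*(-2*u + 3*v); d F_1 = (1) du + (1) dv
  For the y component: f_2(F) = 2*u*v - 2*u - 3*v^2 - 2*v - 2; d F_2 = (2*v) du + (2*u - 6*v) dv
Combining and collecting du, dv coefficients:
  coeff of du: 2*v*(2*u*v - 4*u - 3*v^2 + v - 2)
  coeff of dv: 4*u^2*v - 4*u^2 - 18*u*v^2 + 4*u*v - 4*u + 18*v^3 + 18*v^2 + 12*v
F^* omega = (2*v*(2*u*v - 4*u - 3*v^2 + v - 2)) du + (4*u^2*v - 4*u^2 - 18*u*v^2 + 4*u*v - 4*u + 18*v^3 + 18*v^2 + 12*v) dv.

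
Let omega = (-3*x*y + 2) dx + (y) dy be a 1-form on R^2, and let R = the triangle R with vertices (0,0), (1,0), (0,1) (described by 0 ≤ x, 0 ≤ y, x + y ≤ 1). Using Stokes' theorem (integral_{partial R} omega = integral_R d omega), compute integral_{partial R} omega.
integral_(partial R) omega = 1/2

Stokes: integral_partial_R omega = integral_R d omega with d omega = (∂Q/∂x - ∂P/∂y) dx ∧ dy.
  ∂Q/∂x = 0
  ∂P/∂y = -3*x
  integrand = ∂Q/∂x - ∂P/∂y = 3*x.
Integrating over R: integral_0^1 integral_0^{1-x} (3*x) dy dx = 1/2.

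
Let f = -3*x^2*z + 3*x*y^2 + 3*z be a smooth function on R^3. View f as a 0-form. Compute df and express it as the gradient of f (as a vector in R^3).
df = (-6*x*z + 3*y^2) dx + (6*x*y) dy + (3 - 3*x^2) dz; grad f = (-6*x*z + 3*y^2, 6*x*y, 3 - 3*x^2)

For a 0-form f, d f = (∂f/∂x) dx + (∂f/∂y) dy + (∂f/∂z) dz. The components of the vector representation are exactly the entries of grad f in Cartesian coordinates:
  ∂f/∂x = -6*x*z + 3*y^2
  ∂f/∂y = 6*x*y
  ∂f/∂z = 3 - 3*x^2.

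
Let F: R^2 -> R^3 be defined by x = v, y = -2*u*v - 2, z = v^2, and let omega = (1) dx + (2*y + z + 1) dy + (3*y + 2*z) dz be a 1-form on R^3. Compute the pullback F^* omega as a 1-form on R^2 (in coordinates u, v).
F^* omega = (2*v*(4*u*v - v^2 + 3)) du + (8*u^2*v - 14*u*v^2 + 6*u + 4*v^3 - 12*v + 1) dv

Using F^*(f dg) = (f ∘ F) d(g ∘ F), substitute each coordinate x_i by F_i(u, v) in f_i, and replace dx_i by d F_i = (∂F_i/∂u) du + (∂F_i/∂v) dv.
  For the x component: f_1(F) = 1; d F_1 = (0) du + (1) dv
  For the y component: f_2(F) = -4*u*v + v^2 - 3; d F_2 = (-2*v) du + (-2*u) dv
  For the z component: f_3(F) = -6*u*v + 2*v^2 - 6; d F_3 = (0) du + (2*v) dv
Combining and collecting du, dv coefficients:
  coeff of du: 2*v*(4*u*v - v^2 + 3)
  coeff of dv: 8*u^2*v - 14*u*v^2 + 6*u + 4*v^3 - 12*v + 1
F^* omega = (2*v*(4*u*v - v^2 + 3)) du + (8*u^2*v - 14*u*v^2 + 6*u + 4*v^3 - 12*v + 1) dv.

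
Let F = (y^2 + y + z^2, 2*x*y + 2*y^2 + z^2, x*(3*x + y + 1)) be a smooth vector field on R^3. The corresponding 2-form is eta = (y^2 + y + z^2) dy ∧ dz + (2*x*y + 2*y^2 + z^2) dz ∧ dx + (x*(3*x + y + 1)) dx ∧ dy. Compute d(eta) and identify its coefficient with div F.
d(eta) = (2*x + 4*y) dx ∧ dy ∧ dz; div F = 2*x + 4*y

For a 2-form in R^3 of the form above, applying d gives a 3-form with coefficient ∂P/∂x + ∂Q/∂y + ∂R/∂z:
  ∂P/∂x = 0
  ∂Q/∂y = 2*x + 4*y
  ∂R/∂z = 0
Sum = 2*x + 4*y, which is exactly div F.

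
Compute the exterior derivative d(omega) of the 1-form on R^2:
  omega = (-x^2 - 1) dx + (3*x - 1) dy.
d(omega) = (3) dx ∧ dy

For a 1-form omega = sum_i f_i dx_i, the exterior derivative is
  d(omega) = sum_{i < j} (∂f_j/∂x_i - ∂f_i/∂x_j) dx_i ∧ dx_j.
  coefficient of dx ∧ dy: ∂f_2/∂x - ∂f_1/∂y = ∂(3*x - 1)/∂x - ∂(-x^2 - 1)/∂y = 3
Assembling: d(omega) = (3) dx ∧ dy.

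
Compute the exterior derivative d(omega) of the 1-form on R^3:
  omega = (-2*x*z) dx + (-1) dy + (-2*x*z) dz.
d(omega) = (2*x - 2*z) dx ∧ dz

For a 1-form omega = sum_i f_i dx_i, the exterior derivative is
  d(omega) = sum_{i < j} (∂f_j/∂x_i - ∂f_i/∂x_j) dx_i ∧ dx_j.
  coefficient of dx ∧ dz: ∂f_3/∂x - ∂f_1/∂z = ∂(-2*x*z)/∂x - ∂(-2*x*z)/∂z = 2*x - 2*z
Assembling: d(omega) = (2*x - 2*z) dx ∧ dz.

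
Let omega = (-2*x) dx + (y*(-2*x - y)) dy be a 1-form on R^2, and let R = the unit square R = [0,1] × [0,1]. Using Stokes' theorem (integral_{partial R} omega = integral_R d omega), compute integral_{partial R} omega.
integral_(partial R) omega = -1

Stokes: integral_partial_R omega = integral_R d omega with d omega = (∂Q/∂x - ∂P/∂y) dx ∧ dy.
  ∂Q/∂x = -2*y
  ∂P/∂y = 0
  integrand = ∂Q/∂x - ∂P/∂y = -2*y.
Integrating over R: integral_0^1 integral_0^1 (-2*y) dx dy = -1.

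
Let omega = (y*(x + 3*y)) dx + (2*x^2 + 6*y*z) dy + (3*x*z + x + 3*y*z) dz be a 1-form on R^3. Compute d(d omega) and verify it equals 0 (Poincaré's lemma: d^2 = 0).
d(d omega) = 0

Step 1: d omega = sum_{i<j} (∂f_j/∂x_i - ∂f_i/∂x_j) dx_i ∧ dx_j:
  coeff of dx ∧ dy: 3*x - 6*y
  coeff of dx ∧ dz: 3*z + 1
  coeff of dy ∧ dz: -6*y + 3*z
Step 2: Apply d again to each 2-form coefficient. The only possible 3-form in R^3 is dx ∧ dy ∧ dz, with coefficient
  ∂(coeff of dy∧dz)/∂x - ∂(coeff of dx∧dz)/∂y + ∂(coeff of dx∧dy)/∂z
  = ∂/∂x (-6*y + 3*z) - ∂/∂y (3*z + 1) + ∂/∂z (3*x - 6*y).
Each of these terms simplifies to sums of mixed partials that cancel in pairs. The result is 0 (by equality of mixed partials for smooth functions — Schwarz / Clairaut).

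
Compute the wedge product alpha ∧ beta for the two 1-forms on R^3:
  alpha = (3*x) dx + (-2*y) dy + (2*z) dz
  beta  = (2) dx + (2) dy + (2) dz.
alpha ∧ beta = (6*x + 4*y) dx ∧ dy + (6*x - 4*z) dx ∧ dz + (-4*y - 4*z) dy ∧ dz

Distribute the wedge, using dx_i ∧ dx_j = -dx_j ∧ dx_i and dx_i ∧ dx_i = 0. For each pair (i, j) with i < j, the coefficient of dx_i ∧ dx_j in alpha ∧ beta is (alpha_i * beta_j - alpha_j * beta_i). Collecting: alpha ∧ beta = (6*x + 4*y) dx ∧ dy + (6*x - 4*z) dx ∧ dz + (-4*y - 4*z) dy ∧ dz.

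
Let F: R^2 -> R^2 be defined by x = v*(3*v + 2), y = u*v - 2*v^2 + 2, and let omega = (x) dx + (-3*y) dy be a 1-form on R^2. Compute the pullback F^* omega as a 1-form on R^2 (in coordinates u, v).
F^* omega = (3*v*(-u*v + 2*v^2 - 2)) du + (-3*u^2*v + 18*u*v^2 - 6*u - 6*v^3 + 18*v^2 + 28*v) dv

Using F^*(f dg) = (f ∘ F) d(g ∘ F), substitute each coordinate x_i by F_i(u, v) in f_i, and replace dx_i by d F_i = (∂F_i/∂u) du + (∂F_i/∂v) dv.
  For the x component: f_1(F) = v*(3*v + 2); d F_1 = (0) du + (6*v + 2) dv
  For the y component: f_2(F) = -3*u*v + 6*v^2 - 6; d F_2 = (v) du + (u - 4*v) dv
Combining and collecting du, dv coefficients:
  coeff of du: 3*v*(-u*v + 2*v^2 - 2)
  coeff of dv: -3*u^2*v + 18*u*v^2 - 6*u - 6*v^3 + 18*v^2 + 28*v
F^* omega = (3*v*(-u*v + 2*v^2 - 2)) du + (-3*u^2*v + 18*u*v^2 - 6*u - 6*v^3 + 18*v^2 + 28*v) dv.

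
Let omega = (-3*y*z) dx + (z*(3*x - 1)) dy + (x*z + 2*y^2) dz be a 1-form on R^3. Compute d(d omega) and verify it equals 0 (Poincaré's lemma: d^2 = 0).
d(d omega) = 0

Step 1: d omega = sum_{i<j} (∂f_j/∂x_i - ∂f_i/∂x_j) dx_i ∧ dx_j:
  coeff of dx ∧ dy: 6*z
  coeff of dx ∧ dz: 3*y + z
  coeff of dy ∧ dz: -3*x + 4*y + 1
Step 2: Apply d again to each 2-form coefficient. The only possible 3-form in R^3 is dx ∧ dy ∧ dz, with coefficient
  ∂(coeff of dy∧dz)/∂x - ∂(coeff of dx∧dz)/∂y + ∂(coeff of dx∧dy)/∂z
  = ∂/∂x (-3*x + 4*y + 1) - ∂/∂y (3*y + z) + ∂/∂z (6*z).
Each of these terms simplifies to sums of mixed partials that cancel in pairs. The result is 0 (by equality of mixed partials for smooth functions — Schwarz / Clairaut).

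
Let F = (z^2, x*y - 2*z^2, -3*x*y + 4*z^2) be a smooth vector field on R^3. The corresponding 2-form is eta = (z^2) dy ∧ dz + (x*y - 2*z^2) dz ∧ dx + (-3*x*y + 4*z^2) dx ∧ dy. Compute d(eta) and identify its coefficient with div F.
d(eta) = (x + 8*z) dx ∧ dy ∧ dz; div F = x + 8*z

For a 2-form in R^3 of the form above, applying d gives a 3-form with coefficient ∂P/∂x + ∂Q/∂y + ∂R/∂z:
  ∂P/∂x = 0
  ∂Q/∂y = x
  ∂R/∂z = 8*z
Sum = x + 8*z, which is exactly div F.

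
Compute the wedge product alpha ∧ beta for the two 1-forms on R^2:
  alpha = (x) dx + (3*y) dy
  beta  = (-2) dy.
alpha ∧ beta = (-2*x) dx ∧ dy

Distribute the wedge, using dx_i ∧ dx_j = -dx_j ∧ dx_i and dx_i ∧ dx_i = 0. For each pair (i, j) with i < j, the coefficient of dx_i ∧ dx_j in alpha ∧ beta is (alpha_i * beta_j - alpha_j * beta_i). Collecting: alpha ∧ beta = (-2*x) dx ∧ dy.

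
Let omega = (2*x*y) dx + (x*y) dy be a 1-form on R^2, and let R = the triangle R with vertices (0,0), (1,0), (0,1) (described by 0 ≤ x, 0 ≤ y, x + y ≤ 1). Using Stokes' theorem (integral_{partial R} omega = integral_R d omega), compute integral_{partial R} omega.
integral_(partial R) omega = -1/6

Stokes: integral_partial_R omega = integral_R d omega with d omega = (∂Q/∂x - ∂P/∂y) dx ∧ dy.
  ∂Q/∂x = y
  ∂P/∂y = 2*x
  integrand = ∂Q/∂x - ∂P/∂y = -2*x + y.
Integrating over R: integral_0^1 integral_0^{1-x} (-2*x + y) dy dx = -1/6.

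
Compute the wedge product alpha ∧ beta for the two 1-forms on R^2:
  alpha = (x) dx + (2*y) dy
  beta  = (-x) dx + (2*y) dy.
alpha ∧ beta = (4*x*y) dx ∧ dy

Distribute the wedge, using dx_i ∧ dx_j = -dx_j ∧ dx_i and dx_i ∧ dx_i = 0. For each pair (i, j) with i < j, the coefficient of dx_i ∧ dx_j in alpha ∧ beta is (alpha_i * beta_j - alpha_j * beta_i). Collecting: alpha ∧ beta = (4*x*y) dx ∧ dy.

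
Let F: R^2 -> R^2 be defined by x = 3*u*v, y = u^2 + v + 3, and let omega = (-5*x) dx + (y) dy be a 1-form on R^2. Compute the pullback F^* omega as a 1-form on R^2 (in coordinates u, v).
F^* omega = (u*(2*u^2 - 45*v^2 + 2*v + 6)) du + (-45*u^2*v + u^2 + v + 3) dv

Using F^*(f dg) = (f ∘ F) d(g ∘ F), substitute each coordinate x_i by F_i(u, v) in f_i, and replace dx_i by d F_i = (∂F_i/∂u) du + (∂F_i/∂v) dv.
  For the x component: f_1(F) = -15*u*v; d F_1 = (3*v) du + (3*u) dv
  For the y component: f_2(F) = u^2 + v + 3; d F_2 = (2*u) du + (1) dv
Combining and collecting du, dv coefficients:
  coeff of du: u*(2*u^2 - 45*v^2 + 2*v + 6)
  coeff of dv: -45*u^2*v + u^2 + v + 3
F^* omega = (u*(2*u^2 - 45*v^2 + 2*v + 6)) du + (-45*u^2*v + u^2 + v + 3) dv.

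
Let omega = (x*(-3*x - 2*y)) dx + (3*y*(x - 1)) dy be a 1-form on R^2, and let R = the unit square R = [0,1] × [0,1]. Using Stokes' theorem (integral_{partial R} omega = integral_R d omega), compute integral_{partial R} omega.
integral_(partial R) omega = 5/2

Stokes: integral_partial_R omega = integral_R d omega with d omega = (∂Q/∂x - ∂P/∂y) dx ∧ dy.
  ∂Q/∂x = 3*y
  ∂P/∂y = -2*x
  integrand = ∂Q/∂x - ∂P/∂y = 2*x + 3*y.
Integrating over R: integral_0^1 integral_0^1 (2*x + 3*y) dx dy = 5/2.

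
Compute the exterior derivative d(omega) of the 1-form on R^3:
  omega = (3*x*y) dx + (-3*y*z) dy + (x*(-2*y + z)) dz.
d(omega) = (-3*x) dx ∧ dy + (-2*y + z) dx ∧ dz + (-2*x + 3*y) dy ∧ dz

For a 1-form omega = sum_i f_i dx_i, the exterior derivative is
  d(omega) = sum_{i < j} (∂f_j/∂x_i - ∂f_i/∂x_j) dx_i ∧ dx_j.
  coefficient of dx ∧ dy: ∂f_2/∂x - ∂f_1/∂y = ∂(-3*y*z)/∂x - ∂(3*x*y)/∂y = -3*x
  coefficient of dx ∧ dz: ∂f_3/∂x - ∂f_1/∂z = ∂(x*(-2*y + z))/∂x - ∂(3*x*y)/∂z = -2*y + z
  coefficient of dy ∧ dz: ∂f_3/∂y - ∂f_2/∂z = ∂(x*(-2*y + z))/∂y - ∂(-3*y*z)/∂z = -2*x + 3*y
Assembling: d(omega) = (-3*x) dx ∧ dy + (-2*y + z) dx ∧ dz + (-2*x + 3*y) dy ∧ dz.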